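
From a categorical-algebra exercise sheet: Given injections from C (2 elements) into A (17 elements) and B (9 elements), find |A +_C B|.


The pushout A +_C B identifies the images of C in A and B.
|A +_C B| = |A| + |B| - |C| (for injections).
= 17 + 9 - 2 = 24

24


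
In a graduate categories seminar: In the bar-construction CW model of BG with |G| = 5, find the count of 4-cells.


In the bar-construction CW model of BG, the n-cells are indexed by
n-tuples [g_1|...|g_n] of non-identity elements of G (degenerate
simplices with some g_i = e do not contribute cells), so there are
(|G| - 1)^n n-cells.
For dim = 4 with |G| = 5:
cells = (5 - 1)^4 = 4^4 = 256

256


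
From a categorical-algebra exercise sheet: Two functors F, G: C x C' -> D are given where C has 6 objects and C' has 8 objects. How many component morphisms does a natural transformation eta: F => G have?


A natural transformation eta: F => G assigns one component morphism per
object of the domain category.
The domain is the product category C x C', so
|Ob(C x C')| = |Ob(C)| * |Ob(C')| = 6 * 8 = 48.
Therefore eta has 48 component morphisms.

48


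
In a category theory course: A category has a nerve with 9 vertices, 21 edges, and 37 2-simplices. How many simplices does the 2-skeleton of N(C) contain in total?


The 2-skeleton of the nerve N(C) consists of simplices in dimensions 0, 1, 2:
  |N(C)_0| = 9 (objects)
  |N(C)_1| = 21 (morphisms)
  |N(C)_2| = 37 (composable pairs)
Total = 9 + 21 + 37 = 67

67


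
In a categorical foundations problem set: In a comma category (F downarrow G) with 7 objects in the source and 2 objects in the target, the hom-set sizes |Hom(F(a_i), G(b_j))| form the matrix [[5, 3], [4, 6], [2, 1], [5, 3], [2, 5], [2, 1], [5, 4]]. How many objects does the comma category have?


Objects of (F downarrow G) are triples (a, b, h: F(a)->G(b)).
The count equals the sum of all entries in the hom-matrix.
sum(row 0) = 8
sum(row 1) = 10
sum(row 2) = 3
sum(row 3) = 8
sum(row 4) = 7
sum(row 5) = 3
sum(row 6) = 9
Grand total = 48

48


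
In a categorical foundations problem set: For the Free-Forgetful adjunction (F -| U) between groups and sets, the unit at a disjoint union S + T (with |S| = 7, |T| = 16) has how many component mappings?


The unit eta_X: X -> U(F(X)) of the Free-Forgetful adjunction
maps each element of X to a generator of F(X). For X = S + T (disjoint
union in Set), |S + T| = |S| + |T|.
Total mappings = 7 + 16 = 23.

23


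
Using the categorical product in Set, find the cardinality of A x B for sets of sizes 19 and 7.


In Set, the product A x B is the Cartesian product.
By the universal property, |A x B| = |A| * |B|.
|A x B| = 19 * 7 = 133

133


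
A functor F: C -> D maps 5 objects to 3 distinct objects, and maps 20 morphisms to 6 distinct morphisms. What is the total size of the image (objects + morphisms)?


The image of F consists of distinct objects and distinct morphisms.
|Im(F)| on objects = 3
|Im(F)| on morphisms = 6
Total image cardinality = 3 + 6 = 9

9


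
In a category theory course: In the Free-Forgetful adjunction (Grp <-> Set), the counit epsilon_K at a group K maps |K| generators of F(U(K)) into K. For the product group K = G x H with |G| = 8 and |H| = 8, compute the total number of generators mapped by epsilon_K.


The counit epsilon_K: F(U(K)) -> K of the Free-Forgetful adjunction
maps |K| generators of F(U(K)) into K. For K = G x H (the product group),
|G x H| = |G| * |H|.
Total generators mapped = 8 * 8 = 64.

64


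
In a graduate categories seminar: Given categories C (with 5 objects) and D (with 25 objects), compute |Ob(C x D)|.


The product category C x D has objects that are pairs (c, d).
Number of pairs = |Ob(C)| * |Ob(D)| = 5 * 25 = 125

125


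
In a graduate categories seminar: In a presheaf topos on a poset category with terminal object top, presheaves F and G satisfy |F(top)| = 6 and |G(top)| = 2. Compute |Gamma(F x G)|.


Global sections of a presheaf on a poset with terminal top satisfy
Gamma(H) ~ H(top). Presheaves admit pointwise products, so
(F x G)(top) = F(top) x G(top) (Cartesian product).
|Gamma(F x G)| = |F(top)| * |G(top)| = 6 * 2 = 12.

12


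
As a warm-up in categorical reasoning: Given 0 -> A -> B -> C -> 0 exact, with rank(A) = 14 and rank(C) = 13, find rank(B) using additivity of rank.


For a short exact sequence 0 -> A -> B -> C -> 0,
rank is additive: rank(B) = rank(A) + rank(C).
rank(B) = 14 + 13 = 27

27


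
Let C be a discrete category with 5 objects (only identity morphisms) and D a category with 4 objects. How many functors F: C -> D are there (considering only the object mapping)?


A functor from a discrete category C to D is determined by
where each object maps. Each of the 5 objects of C can map
to any of the 4 objects of D independently.
Number of functors = 4^5 = 1024

1024


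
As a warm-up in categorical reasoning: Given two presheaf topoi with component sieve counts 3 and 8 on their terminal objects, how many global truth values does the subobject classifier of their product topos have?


In a product of presheaf topoi E_1 x E_2, the subobject classifier
is Omega = Omega_1 x Omega_2 (componentwise), so
|Omega(top)| = |Omega_1(top_1)| * |Omega_2(top_2)|.
= 3 * 8 = 24.

24


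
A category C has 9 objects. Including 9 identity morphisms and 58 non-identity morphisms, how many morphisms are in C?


Each object has an identity morphism, giving 9 identities.
Adding the 58 non-identity morphisms:
Total = 9 + 58 = 67

67


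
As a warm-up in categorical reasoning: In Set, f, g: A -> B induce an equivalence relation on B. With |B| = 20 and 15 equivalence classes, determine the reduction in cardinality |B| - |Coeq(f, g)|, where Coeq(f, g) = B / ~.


The coequalizer Coeq(f, g) = B / ~ has one element per equivalence class.
|B| = 20, |Coeq(f, g)| = 15.
|B| - |Coeq(f, g)| = 20 - 15 = 5.

5


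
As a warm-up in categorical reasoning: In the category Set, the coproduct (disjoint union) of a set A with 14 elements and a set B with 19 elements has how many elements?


In Set, the coproduct A + B is the disjoint union.
|A + B| = |A| + |B| = 14 + 19 = 33

33


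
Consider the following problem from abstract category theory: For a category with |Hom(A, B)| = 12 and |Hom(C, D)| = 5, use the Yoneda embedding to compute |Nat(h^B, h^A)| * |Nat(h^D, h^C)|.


By the Yoneda lemma, Nat(h^B, h^A) is isomorphic to Hom(A, B),
so |Nat(h^B, h^A)| = |Hom(A, B)| and |Nat(h^D, h^C)| = |Hom(C, D)|.
|Hom(A, B)| = 12, |Hom(C, D)| = 5.
|Nat(h^B, h^A) x Nat(h^D, h^C)| = 12 * 5 = 60

60


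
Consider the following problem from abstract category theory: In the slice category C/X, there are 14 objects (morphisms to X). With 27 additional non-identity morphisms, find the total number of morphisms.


In the slice category C/X, objects are morphisms to X.
Identity morphisms: 14 (one per object of C/X).
Non-identity morphisms: 27.
Total = 14 + 27 = 41

41


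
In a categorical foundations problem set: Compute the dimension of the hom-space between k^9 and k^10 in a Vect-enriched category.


In Vect-enriched categories, Hom(k^n, k^m) is the space of m x n matrices.
dim(Hom(k^9, k^10)) = 10 * 9 = 90

90


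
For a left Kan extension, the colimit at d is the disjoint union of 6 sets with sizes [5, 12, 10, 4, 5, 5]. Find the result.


Pointwise, the left Kan extension (Lan_F H)(d) is the colimit, indexed
by the comma category (F downarrow d), of H composed with the
projection (F downarrow d) -> C. Here that colimit is given
as a coproduct (disjoint union) of sets, so its cardinality is the
sum of the sizes of the summands.
Coproduct of sets with sizes: 5 + 12 + 10 + 4 + 5 + 5
= 41

41


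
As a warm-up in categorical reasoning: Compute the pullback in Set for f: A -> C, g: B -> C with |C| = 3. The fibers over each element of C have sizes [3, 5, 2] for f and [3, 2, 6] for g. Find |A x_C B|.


The pullback A x_C B consists of pairs (a, b) with f(a) = g(b).
For each element c in C, the fiber product has |f^-1(c)| * |g^-1(c)| elements.
Summing over C: 3 * 3 + 5 * 2 + 2 * 6
= 9 + 10 + 12 = 31

31


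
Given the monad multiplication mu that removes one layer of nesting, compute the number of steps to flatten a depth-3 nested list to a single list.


Each application of mu: T^2 -> T removes one layer of nesting.
Starting at depth 3 (i.e., T^3(X)), we need to reach T(X).
Number of mu applications = 3 - 1 = 2

2


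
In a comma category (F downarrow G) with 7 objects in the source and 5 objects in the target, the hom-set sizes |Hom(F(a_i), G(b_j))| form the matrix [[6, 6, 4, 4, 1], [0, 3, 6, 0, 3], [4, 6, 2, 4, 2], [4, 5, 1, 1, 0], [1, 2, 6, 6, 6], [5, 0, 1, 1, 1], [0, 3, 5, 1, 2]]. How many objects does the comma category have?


Objects of (F downarrow G) are triples (a, b, h: F(a)->G(b)).
The count equals the sum of all entries in the hom-matrix.
sum(row 0) = 21
sum(row 1) = 12
sum(row 2) = 18
sum(row 3) = 11
sum(row 4) = 21
sum(row 5) = 8
sum(row 6) = 11
Grand total = 102

102


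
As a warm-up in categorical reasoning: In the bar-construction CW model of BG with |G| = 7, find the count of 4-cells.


In the bar-construction CW model of BG, the n-cells are indexed by
n-tuples [g_1|...|g_n] of non-identity elements of G (degenerate
simplices with some g_i = e do not contribute cells), so there are
(|G| - 1)^n n-cells.
For dim = 4 with |G| = 7:
cells = (7 - 1)^4 = 6^4 = 1296

1296


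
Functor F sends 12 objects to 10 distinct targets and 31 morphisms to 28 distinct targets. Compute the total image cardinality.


The image of F consists of distinct objects and distinct morphisms.
|Im(F)| on objects = 10
|Im(F)| on morphisms = 28
Total image cardinality = 10 + 28 = 38

38


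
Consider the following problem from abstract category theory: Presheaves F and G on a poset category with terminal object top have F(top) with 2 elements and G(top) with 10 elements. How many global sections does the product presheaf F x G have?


Global sections of a presheaf on a poset with terminal top satisfy
Gamma(H) ~ H(top). Presheaves admit pointwise products, so
(F x G)(top) = F(top) x G(top) (Cartesian product).
|Gamma(F x G)| = |F(top)| * |G(top)| = 2 * 10 = 20.

20


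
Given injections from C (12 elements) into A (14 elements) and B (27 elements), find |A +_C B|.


The pushout A +_C B identifies the images of C in A and B.
|A +_C B| = |A| + |B| - |C| (for injections).
= 14 + 27 - 12 = 29

29


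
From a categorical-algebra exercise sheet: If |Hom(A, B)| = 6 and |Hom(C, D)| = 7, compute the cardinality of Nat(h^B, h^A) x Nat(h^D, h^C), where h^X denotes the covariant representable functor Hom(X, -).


By the Yoneda lemma, Nat(h^B, h^A) is isomorphic to Hom(A, B),
so |Nat(h^B, h^A)| = |Hom(A, B)| and |Nat(h^D, h^C)| = |Hom(C, D)|.
|Hom(A, B)| = 6, |Hom(C, D)| = 7.
|Nat(h^B, h^A) x Nat(h^D, h^C)| = 6 * 7 = 42

42


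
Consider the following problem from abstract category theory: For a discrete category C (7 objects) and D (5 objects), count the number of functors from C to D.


A functor from a discrete category C to D is determined by
where each object maps. Each of the 7 objects of C can map
to any of the 5 objects of D independently.
Number of functors = 5^7 = 78125

78125


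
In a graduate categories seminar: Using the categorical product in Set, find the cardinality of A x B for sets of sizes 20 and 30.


In Set, the product A x B is the Cartesian product.
By the universal property, |A x B| = |A| * |B|.
|A x B| = 20 * 30 = 600

600


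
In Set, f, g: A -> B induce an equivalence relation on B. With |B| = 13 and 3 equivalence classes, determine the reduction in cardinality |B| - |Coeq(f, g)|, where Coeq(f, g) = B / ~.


The coequalizer Coeq(f, g) = B / ~ has one element per equivalence class.
|B| = 13, |Coeq(f, g)| = 3.
|B| - |Coeq(f, g)| = 13 - 3 = 10.

10


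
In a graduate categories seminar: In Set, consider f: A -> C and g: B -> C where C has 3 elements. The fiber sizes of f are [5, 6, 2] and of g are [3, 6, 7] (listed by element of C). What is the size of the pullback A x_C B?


The pullback A x_C B consists of pairs (a, b) with f(a) = g(b).
For each element c in C, the fiber product has |f^-1(c)| * |g^-1(c)| elements.
Summing over C: 5 * 3 + 6 * 6 + 2 * 7
= 15 + 36 + 14 = 65

65


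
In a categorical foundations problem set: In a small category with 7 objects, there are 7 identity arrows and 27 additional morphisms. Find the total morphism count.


Each object has an identity morphism, giving 7 identities.
Adding the 27 non-identity morphisms:
Total = 7 + 27 = 34

34


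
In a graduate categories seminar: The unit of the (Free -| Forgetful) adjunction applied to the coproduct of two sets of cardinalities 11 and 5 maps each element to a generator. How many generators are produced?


The unit eta_X: X -> U(F(X)) of the Free-Forgetful adjunction
maps each element of X to a generator of F(X). For X = S + T (disjoint
union in Set), |S + T| = |S| + |T|.
Total mappings = 11 + 5 = 16.

16


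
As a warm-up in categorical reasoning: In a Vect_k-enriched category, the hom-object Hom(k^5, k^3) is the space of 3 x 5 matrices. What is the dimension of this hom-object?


In Vect-enriched categories, Hom(k^n, k^m) is the space of m x n matrices.
dim(Hom(k^5, k^3)) = 3 * 5 = 15

15


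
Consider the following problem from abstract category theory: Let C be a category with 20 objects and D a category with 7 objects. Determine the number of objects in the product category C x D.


The product category C x D has objects that are pairs (c, d).
Number of pairs = |Ob(C)| * |Ob(D)| = 20 * 7 = 140

140


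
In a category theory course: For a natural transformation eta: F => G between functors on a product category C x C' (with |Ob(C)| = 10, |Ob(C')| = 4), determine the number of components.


A natural transformation eta: F => G assigns one component morphism per
object of the domain category.
The domain is the product category C x C', so
|Ob(C x C')| = |Ob(C)| * |Ob(C')| = 10 * 4 = 40.
Therefore eta has 40 component morphisms.

40


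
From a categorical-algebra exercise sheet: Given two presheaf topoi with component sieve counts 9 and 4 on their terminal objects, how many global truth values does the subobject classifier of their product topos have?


In a product of presheaf topoi E_1 x E_2, the subobject classifier
is Omega = Omega_1 x Omega_2 (componentwise), so
|Omega(top)| = |Omega_1(top_1)| * |Omega_2(top_2)|.
= 9 * 4 = 36.

36


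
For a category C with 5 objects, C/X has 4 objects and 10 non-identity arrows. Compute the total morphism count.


In the slice category C/X, objects are morphisms to X.
Identity morphisms: 4 (one per object of C/X).
Non-identity morphisms: 10.
Total = 4 + 10 = 14

14


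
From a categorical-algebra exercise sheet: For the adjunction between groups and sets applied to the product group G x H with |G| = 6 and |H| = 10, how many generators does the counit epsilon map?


The counit epsilon_K: F(U(K)) -> K of the Free-Forgetful adjunction
maps |K| generators of F(U(K)) into K. For K = G x H (the product group),
|G x H| = |G| * |H|.
Total generators mapped = 6 * 10 = 60.

60


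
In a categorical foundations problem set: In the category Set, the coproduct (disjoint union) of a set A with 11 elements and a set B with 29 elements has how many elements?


In Set, the coproduct A + B is the disjoint union.
|A + B| = |A| + |B| = 11 + 29 = 40

40


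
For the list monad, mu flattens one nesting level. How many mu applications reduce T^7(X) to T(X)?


Each application of mu: T^2 -> T removes one layer of nesting.
Starting at depth 7 (i.e., T^7(X)), we need to reach T(X).
Number of mu applications = 7 - 1 = 6

6


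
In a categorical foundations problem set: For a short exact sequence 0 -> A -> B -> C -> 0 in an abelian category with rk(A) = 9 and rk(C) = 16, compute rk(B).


For a short exact sequence 0 -> A -> B -> C -> 0,
rank is additive: rank(B) = rank(A) + rank(C).
rank(B) = 9 + 16 = 25

25


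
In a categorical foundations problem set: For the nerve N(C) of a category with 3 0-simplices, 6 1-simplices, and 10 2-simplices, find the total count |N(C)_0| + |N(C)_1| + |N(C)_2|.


The 2-skeleton of the nerve N(C) consists of simplices in dimensions 0, 1, 2:
  |N(C)_0| = 3 (objects)
  |N(C)_1| = 6 (morphisms)
  |N(C)_2| = 10 (composable pairs)
Total = 3 + 6 + 10 = 19

19


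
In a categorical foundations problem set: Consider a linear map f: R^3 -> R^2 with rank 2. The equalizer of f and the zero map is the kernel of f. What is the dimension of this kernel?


The equalizer of f and the zero map is ker(f).
By the rank-nullity theorem: dim(ker(f)) = dim(domain) - rank(f).
dim(ker(f)) = 3 - 2 = 1

1


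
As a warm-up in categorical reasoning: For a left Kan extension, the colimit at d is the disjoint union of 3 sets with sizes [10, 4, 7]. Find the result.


Pointwise, the left Kan extension (Lan_F H)(d) is the colimit, indexed
by the comma category (F downarrow d), of H composed with the
projection (F downarrow d) -> C. Here that colimit is given
as a coproduct (disjoint union) of sets, so its cardinality is the
sum of the sizes of the summands.
Coproduct of sets with sizes: 10 + 4 + 7
= 21

21


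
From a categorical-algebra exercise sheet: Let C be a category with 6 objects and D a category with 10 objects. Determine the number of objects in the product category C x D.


The product category C x D has objects that are pairs (c, d).
Number of pairs = |Ob(C)| * |Ob(D)| = 6 * 10 = 60

60


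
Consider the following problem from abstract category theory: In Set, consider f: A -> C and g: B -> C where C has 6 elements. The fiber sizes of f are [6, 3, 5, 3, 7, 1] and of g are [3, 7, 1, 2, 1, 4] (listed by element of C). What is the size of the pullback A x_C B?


The pullback A x_C B consists of pairs (a, b) with f(a) = g(b).
For each element c in C, the fiber product has |f^-1(c)| * |g^-1(c)| elements.
Summing over C: 6 * 3 + 3 * 7 + 5 * 1 + 3 * 2 + 7 * 1 + 1 * 4
= 18 + 21 + 5 + 6 + 7 + 4 = 61

61


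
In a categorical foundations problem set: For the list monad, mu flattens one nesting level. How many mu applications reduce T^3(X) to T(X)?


Each application of mu: T^2 -> T removes one layer of nesting.
Starting at depth 3 (i.e., T^3(X)), we need to reach T(X).
Number of mu applications = 3 - 1 = 2

2


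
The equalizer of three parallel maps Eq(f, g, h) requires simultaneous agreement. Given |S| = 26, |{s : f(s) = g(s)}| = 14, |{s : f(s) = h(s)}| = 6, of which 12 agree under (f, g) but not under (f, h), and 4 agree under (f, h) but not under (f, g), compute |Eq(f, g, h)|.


Eq(f, g, h) is the triple-agreement set: points in S where all three
maps take the same value. Using inclusion-exclusion on the pairwise data:
Pair (f, g) agrees on 14 points; pair (f, h) on 6 points.
Points agreeing under (f, g) but not (f, h) = 12; under (f, h) but not (f, g) = 4.
Triple-agreement = agreement-in-(f, g) minus points that agree under (f, g) but not (f, h):
|Eq(f, g, h)| = 14 - 12 = 2
(cross-check via (f, h): 6 - 4 = 2.)

2


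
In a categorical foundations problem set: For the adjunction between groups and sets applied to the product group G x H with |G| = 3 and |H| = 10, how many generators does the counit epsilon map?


The counit epsilon_K: F(U(K)) -> K of the Free-Forgetful adjunction
maps |K| generators of F(U(K)) into K. For K = G x H (the product group),
|G x H| = |G| * |H|.
Total generators mapped = 3 * 10 = 30.

30


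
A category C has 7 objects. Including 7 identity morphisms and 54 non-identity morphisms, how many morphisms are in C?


Each object has an identity morphism, giving 7 identities.
Adding the 54 non-identity morphisms:
Total = 7 + 54 = 61

61


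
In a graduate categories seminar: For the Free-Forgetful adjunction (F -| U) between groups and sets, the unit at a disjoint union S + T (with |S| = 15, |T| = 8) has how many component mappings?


The unit eta_X: X -> U(F(X)) of the Free-Forgetful adjunction
maps each element of X to a generator of F(X). For X = S + T (disjoint
union in Set), |S + T| = |S| + |T|.
Total mappings = 15 + 8 = 23.

23


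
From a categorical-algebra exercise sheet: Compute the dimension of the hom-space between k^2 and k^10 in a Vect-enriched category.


In Vect-enriched categories, Hom(k^n, k^m) is the space of m x n matrices.
dim(Hom(k^2, k^10)) = 10 * 2 = 20

20


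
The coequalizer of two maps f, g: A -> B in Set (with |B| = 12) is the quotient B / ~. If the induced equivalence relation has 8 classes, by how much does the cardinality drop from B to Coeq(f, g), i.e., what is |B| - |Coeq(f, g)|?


The coequalizer Coeq(f, g) = B / ~ has one element per equivalence class.
|B| = 12, |Coeq(f, g)| = 8.
|B| - |Coeq(f, g)| = 12 - 8 = 4.

4


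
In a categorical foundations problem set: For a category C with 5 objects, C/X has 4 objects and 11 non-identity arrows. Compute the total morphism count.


In the slice category C/X, objects are morphisms to X.
Identity morphisms: 4 (one per object of C/X).
Non-identity morphisms: 11.
Total = 4 + 11 = 15

15


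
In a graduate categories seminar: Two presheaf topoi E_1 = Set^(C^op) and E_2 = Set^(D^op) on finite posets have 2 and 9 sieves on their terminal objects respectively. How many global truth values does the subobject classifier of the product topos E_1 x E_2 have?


In a product of presheaf topoi E_1 x E_2, the subobject classifier
is Omega = Omega_1 x Omega_2 (componentwise), so
|Omega(top)| = |Omega_1(top_1)| * |Omega_2(top_2)|.
= 2 * 9 = 18.

18


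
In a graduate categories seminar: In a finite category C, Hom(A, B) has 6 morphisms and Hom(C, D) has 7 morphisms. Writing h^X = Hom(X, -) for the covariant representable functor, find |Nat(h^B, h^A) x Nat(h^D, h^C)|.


By the Yoneda lemma, Nat(h^B, h^A) is isomorphic to Hom(A, B),
so |Nat(h^B, h^A)| = |Hom(A, B)| and |Nat(h^D, h^C)| = |Hom(C, D)|.
|Hom(A, B)| = 6, |Hom(C, D)| = 7.
|Nat(h^B, h^A) x Nat(h^D, h^C)| = 6 * 7 = 42

42


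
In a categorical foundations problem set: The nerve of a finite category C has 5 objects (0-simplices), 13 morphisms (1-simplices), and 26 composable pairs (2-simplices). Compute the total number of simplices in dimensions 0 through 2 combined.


The 2-skeleton of the nerve N(C) consists of simplices in dimensions 0, 1, 2:
  |N(C)_0| = 5 (objects)
  |N(C)_1| = 13 (morphisms)
  |N(C)_2| = 26 (composable pairs)
Total = 5 + 13 + 26 = 44

44


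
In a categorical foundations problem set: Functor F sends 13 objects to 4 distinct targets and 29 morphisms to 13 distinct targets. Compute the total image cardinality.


The image of F consists of distinct objects and distinct morphisms.
|Im(F)| on objects = 4
|Im(F)| on morphisms = 13
Total image cardinality = 4 + 13 = 17

17


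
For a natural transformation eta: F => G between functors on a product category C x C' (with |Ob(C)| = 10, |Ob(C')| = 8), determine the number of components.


A natural transformation eta: F => G assigns one component morphism per
object of the domain category.
The domain is the product category C x C', so
|Ob(C x C')| = |Ob(C)| * |Ob(C')| = 10 * 8 = 80.
Therefore eta has 80 component morphisms.

80


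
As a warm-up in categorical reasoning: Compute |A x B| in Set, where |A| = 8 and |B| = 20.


In Set, the product A x B is the Cartesian product.
By the universal property, |A x B| = |A| * |B|.
|A x B| = 8 * 20 = 160

160


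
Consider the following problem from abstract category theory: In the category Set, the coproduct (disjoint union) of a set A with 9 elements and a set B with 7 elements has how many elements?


In Set, the coproduct A + B is the disjoint union.
|A + B| = |A| + |B| = 9 + 7 = 16

16


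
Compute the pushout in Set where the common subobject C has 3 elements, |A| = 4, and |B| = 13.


The pushout A +_C B identifies the images of C in A and B.
|A +_C B| = |A| + |B| - |C| (for injections).
= 4 + 13 - 3 = 14

14


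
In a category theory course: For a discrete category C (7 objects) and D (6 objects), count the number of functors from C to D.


A functor from a discrete category C to D is determined by
where each object maps. Each of the 7 objects of C can map
to any of the 6 objects of D independently.
Number of functors = 6^7 = 279936

279936


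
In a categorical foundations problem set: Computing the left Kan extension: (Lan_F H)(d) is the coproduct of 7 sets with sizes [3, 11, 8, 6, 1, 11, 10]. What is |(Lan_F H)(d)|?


Pointwise, the left Kan extension (Lan_F H)(d) is the colimit, indexed
by the comma category (F downarrow d), of H composed with the
projection (F downarrow d) -> C. Here that colimit is given
as a coproduct (disjoint union) of sets, so its cardinality is the
sum of the sizes of the summands.
Coproduct of sets with sizes: 3 + 11 + 8 + 6 + 1 + 11 + 10
= 50

50


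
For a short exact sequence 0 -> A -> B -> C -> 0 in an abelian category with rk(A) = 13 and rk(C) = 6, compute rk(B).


For a short exact sequence 0 -> A -> B -> C -> 0,
rank is additive: rank(B) = rank(A) + rank(C).
rank(B) = 13 + 6 = 19

19


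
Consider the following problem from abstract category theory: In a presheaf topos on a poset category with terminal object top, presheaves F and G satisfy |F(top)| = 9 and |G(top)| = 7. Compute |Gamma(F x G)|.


Global sections of a presheaf on a poset with terminal top satisfy
Gamma(H) ~ H(top). Presheaves admit pointwise products, so
(F x G)(top) = F(top) x G(top) (Cartesian product).
|Gamma(F x G)| = |F(top)| * |G(top)| = 9 * 7 = 63.

63


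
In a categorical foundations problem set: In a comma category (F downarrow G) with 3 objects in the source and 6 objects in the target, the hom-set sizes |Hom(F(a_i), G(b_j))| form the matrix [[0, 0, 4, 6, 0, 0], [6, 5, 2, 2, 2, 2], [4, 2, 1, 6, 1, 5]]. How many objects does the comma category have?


Objects of (F downarrow G) are triples (a, b, h: F(a)->G(b)).
The count equals the sum of all entries in the hom-matrix.
sum(row 0) = 10
sum(row 1) = 19
sum(row 2) = 19
Grand total = 48

48


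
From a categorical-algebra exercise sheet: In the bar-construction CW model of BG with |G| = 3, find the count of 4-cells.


In the bar-construction CW model of BG, the n-cells are indexed by
n-tuples [g_1|...|g_n] of non-identity elements of G (degenerate
simplices with some g_i = e do not contribute cells), so there are
(|G| - 1)^n n-cells.
For dim = 4 with |G| = 3:
cells = (3 - 1)^4 = 2^4 = 16

16


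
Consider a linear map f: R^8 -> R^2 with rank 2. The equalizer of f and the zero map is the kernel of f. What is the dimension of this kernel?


The equalizer of f and the zero map is ker(f).
By the rank-nullity theorem: dim(ker(f)) = dim(domain) - rank(f).
dim(ker(f)) = 8 - 2 = 6

6


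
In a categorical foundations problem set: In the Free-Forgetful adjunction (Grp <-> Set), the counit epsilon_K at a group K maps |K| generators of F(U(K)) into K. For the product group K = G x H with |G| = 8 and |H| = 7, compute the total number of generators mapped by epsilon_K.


The counit epsilon_K: F(U(K)) -> K of the Free-Forgetful adjunction
maps |K| generators of F(U(K)) into K. For K = G x H (the product group),
|G x H| = |G| * |H|.
Total generators mapped = 8 * 7 = 56.

56


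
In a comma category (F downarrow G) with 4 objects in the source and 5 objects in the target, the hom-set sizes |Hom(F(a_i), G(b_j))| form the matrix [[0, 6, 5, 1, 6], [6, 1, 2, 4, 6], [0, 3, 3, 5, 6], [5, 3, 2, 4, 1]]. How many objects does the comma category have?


Objects of (F downarrow G) are triples (a, b, h: F(a)->G(b)).
The count equals the sum of all entries in the hom-matrix.
sum(row 0) = 18
sum(row 1) = 19
sum(row 2) = 17
sum(row 3) = 15
Grand total = 69

69


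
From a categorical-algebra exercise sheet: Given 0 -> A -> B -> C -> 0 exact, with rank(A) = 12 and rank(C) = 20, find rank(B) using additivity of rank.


For a short exact sequence 0 -> A -> B -> C -> 0,
rank is additive: rank(B) = rank(A) + rank(C).
rank(B) = 12 + 20 = 32

32


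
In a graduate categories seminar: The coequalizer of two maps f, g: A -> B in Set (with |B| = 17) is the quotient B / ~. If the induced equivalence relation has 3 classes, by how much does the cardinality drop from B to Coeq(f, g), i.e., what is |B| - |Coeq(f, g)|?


The coequalizer Coeq(f, g) = B / ~ has one element per equivalence class.
|B| = 17, |Coeq(f, g)| = 3.
|B| - |Coeq(f, g)| = 17 - 3 = 14.

14


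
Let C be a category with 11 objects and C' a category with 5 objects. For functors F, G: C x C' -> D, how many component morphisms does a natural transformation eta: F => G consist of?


A natural transformation eta: F => G assigns one component morphism per
object of the domain category.
The domain is the product category C x C', so
|Ob(C x C')| = |Ob(C)| * |Ob(C')| = 11 * 5 = 55.
Therefore eta has 55 component morphisms.

55


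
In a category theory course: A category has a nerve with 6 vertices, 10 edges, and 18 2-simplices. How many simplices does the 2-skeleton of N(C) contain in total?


The 2-skeleton of the nerve N(C) consists of simplices in dimensions 0, 1, 2:
  |N(C)_0| = 6 (objects)
  |N(C)_1| = 10 (morphisms)
  |N(C)_2| = 18 (composable pairs)
Total = 6 + 10 + 18 = 34

34


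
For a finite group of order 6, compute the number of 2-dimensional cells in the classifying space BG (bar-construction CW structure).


In the bar-construction CW model of BG, the n-cells are indexed by
n-tuples [g_1|...|g_n] of non-identity elements of G (degenerate
simplices with some g_i = e do not contribute cells), so there are
(|G| - 1)^n n-cells.
For dim = 2 with |G| = 6:
cells = (6 - 1)^2 = 5^2 = 25

25


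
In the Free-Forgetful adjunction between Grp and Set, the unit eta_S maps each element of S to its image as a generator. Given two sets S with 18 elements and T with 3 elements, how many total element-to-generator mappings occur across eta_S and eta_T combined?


The unit eta_X: X -> U(F(X)) of the Free-Forgetful adjunction
maps each element of X to a generator of F(X). For X = S + T (disjoint
union in Set), |S + T| = |S| + |T|.
Total mappings = 18 + 3 = 21.

21


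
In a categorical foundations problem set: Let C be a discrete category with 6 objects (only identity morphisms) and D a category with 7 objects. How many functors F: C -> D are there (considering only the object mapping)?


A functor from a discrete category C to D is determined by
where each object maps. Each of the 6 objects of C can map
to any of the 7 objects of D independently.
Number of functors = 7^6 = 117649

117649


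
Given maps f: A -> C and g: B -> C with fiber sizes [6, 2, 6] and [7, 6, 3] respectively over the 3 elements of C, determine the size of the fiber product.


The pullback A x_C B consists of pairs (a, b) with f(a) = g(b).
For each element c in C, the fiber product has |f^-1(c)| * |g^-1(c)| elements.
Summing over C: 6 * 7 + 2 * 6 + 6 * 3
= 42 + 12 + 18 = 72

72


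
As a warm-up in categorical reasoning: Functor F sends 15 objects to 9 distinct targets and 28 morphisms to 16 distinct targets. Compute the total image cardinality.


The image of F consists of distinct objects and distinct morphisms.
|Im(F)| on objects = 9
|Im(F)| on morphisms = 16
Total image cardinality = 9 + 16 = 25

25


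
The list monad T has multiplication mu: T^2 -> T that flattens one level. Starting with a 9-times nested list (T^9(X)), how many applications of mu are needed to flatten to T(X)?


Each application of mu: T^2 -> T removes one layer of nesting.
Starting at depth 9 (i.e., T^9(X)), we need to reach T(X).
Number of mu applications = 9 - 1 = 8

8


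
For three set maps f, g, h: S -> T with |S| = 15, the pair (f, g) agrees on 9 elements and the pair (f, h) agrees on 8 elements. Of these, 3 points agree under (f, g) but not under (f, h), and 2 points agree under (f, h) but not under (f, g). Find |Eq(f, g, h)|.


Eq(f, g, h) is the triple-agreement set: points in S where all three
maps take the same value. Using inclusion-exclusion on the pairwise data:
Pair (f, g) agrees on 9 points; pair (f, h) on 8 points.
Points agreeing under (f, g) but not (f, h) = 3; under (f, h) but not (f, g) = 2.
Triple-agreement = agreement-in-(f, g) minus points that agree under (f, g) but not (f, h):
|Eq(f, g, h)| = 9 - 3 = 6
(cross-check via (f, h): 8 - 2 = 6.)

6


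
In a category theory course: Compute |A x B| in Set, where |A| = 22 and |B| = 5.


In Set, the product A x B is the Cartesian product.
By the universal property, |A x B| = |A| * |B|.
|A x B| = 22 * 5 = 110

110


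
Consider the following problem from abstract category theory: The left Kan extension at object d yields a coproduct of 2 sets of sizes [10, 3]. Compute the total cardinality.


Pointwise, the left Kan extension (Lan_F H)(d) is the colimit, indexed
by the comma category (F downarrow d), of H composed with the
projection (F downarrow d) -> C. Here that colimit is given
as a coproduct (disjoint union) of sets, so its cardinality is the
sum of the sizes of the summands.
Coproduct of sets with sizes: 10 + 3
= 13

13


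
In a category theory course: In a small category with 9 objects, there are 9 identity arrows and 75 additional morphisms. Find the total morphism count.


Each object has an identity morphism, giving 9 identities.
Adding the 75 non-identity morphisms:
Total = 9 + 75 = 84

84


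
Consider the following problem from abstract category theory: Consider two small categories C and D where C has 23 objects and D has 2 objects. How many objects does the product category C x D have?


The product category C x D has objects that are pairs (c, d).
Number of pairs = |Ob(C)| * |Ob(D)| = 23 * 2 = 46

46


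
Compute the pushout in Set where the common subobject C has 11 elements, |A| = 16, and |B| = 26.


The pushout A +_C B identifies the images of C in A and B.
|A +_C B| = |A| + |B| - |C| (for injections).
= 16 + 26 - 11 = 31

31


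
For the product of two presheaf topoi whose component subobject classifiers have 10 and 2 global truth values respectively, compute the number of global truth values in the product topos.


In a product of presheaf topoi E_1 x E_2, the subobject classifier
is Omega = Omega_1 x Omega_2 (componentwise), so
|Omega(top)| = |Omega_1(top_1)| * |Omega_2(top_2)|.
= 10 * 2 = 20.

20


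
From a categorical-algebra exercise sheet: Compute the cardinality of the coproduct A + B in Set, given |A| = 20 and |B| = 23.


In Set, the coproduct A + B is the disjoint union.
|A + B| = |A| + |B| = 20 + 23 = 43

43


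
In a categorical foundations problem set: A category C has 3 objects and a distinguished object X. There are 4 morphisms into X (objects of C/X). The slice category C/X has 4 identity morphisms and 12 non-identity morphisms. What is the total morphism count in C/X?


In the slice category C/X, objects are morphisms to X.
Identity morphisms: 4 (one per object of C/X).
Non-identity morphisms: 12.
Total = 4 + 12 = 16

16


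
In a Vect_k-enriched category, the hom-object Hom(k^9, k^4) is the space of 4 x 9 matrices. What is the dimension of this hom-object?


In Vect-enriched categories, Hom(k^n, k^m) is the space of m x n matrices.
dim(Hom(k^9, k^4)) = 4 * 9 = 36

36


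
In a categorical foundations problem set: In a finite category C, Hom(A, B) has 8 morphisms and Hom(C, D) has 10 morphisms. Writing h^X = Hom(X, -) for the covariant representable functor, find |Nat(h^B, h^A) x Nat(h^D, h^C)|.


By the Yoneda lemma, Nat(h^B, h^A) is isomorphic to Hom(A, B),
so |Nat(h^B, h^A)| = |Hom(A, B)| and |Nat(h^D, h^C)| = |Hom(C, D)|.
|Hom(A, B)| = 8, |Hom(C, D)| = 10.
|Nat(h^B, h^A) x Nat(h^D, h^C)| = 8 * 10 = 80

80


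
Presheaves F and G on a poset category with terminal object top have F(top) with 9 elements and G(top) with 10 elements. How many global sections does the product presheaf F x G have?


Global sections of a presheaf on a poset with terminal top satisfy
Gamma(H) ~ H(top). Presheaves admit pointwise products, so
(F x G)(top) = F(top) x G(top) (Cartesian product).
|Gamma(F x G)| = |F(top)| * |G(top)| = 9 * 10 = 90.

90


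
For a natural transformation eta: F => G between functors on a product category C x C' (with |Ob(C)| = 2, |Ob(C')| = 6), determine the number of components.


A natural transformation eta: F => G assigns one component morphism per
object of the domain category.
The domain is the product category C x C', so
|Ob(C x C')| = |Ob(C)| * |Ob(C')| = 2 * 6 = 12.
Therefore eta has 12 component morphisms.

12


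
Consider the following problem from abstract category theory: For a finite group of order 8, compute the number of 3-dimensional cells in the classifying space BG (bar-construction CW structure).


In the bar-construction CW model of BG, the n-cells are indexed by
n-tuples [g_1|...|g_n] of non-identity elements of G (degenerate
simplices with some g_i = e do not contribute cells), so there are
(|G| - 1)^n n-cells.
For dim = 3 with |G| = 8:
cells = (8 - 1)^3 = 7^3 = 343

343


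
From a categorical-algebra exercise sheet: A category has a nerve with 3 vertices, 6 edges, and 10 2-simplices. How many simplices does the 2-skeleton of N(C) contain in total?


The 2-skeleton of the nerve N(C) consists of simplices in dimensions 0, 1, 2:
  |N(C)_0| = 3 (objects)
  |N(C)_1| = 6 (morphisms)
  |N(C)_2| = 10 (composable pairs)
Total = 3 + 6 + 10 = 19

19


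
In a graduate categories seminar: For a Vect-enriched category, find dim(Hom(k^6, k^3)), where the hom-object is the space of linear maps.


In Vect-enriched categories, Hom(k^n, k^m) is the space of m x n matrices.
dim(Hom(k^6, k^3)) = 3 * 6 = 18

18


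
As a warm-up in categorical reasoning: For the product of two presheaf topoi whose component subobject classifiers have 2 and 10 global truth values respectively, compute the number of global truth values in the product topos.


In a product of presheaf topoi E_1 x E_2, the subobject classifier
is Omega = Omega_1 x Omega_2 (componentwise), so
|Omega(top)| = |Omega_1(top_1)| * |Omega_2(top_2)|.
= 2 * 10 = 20.

20


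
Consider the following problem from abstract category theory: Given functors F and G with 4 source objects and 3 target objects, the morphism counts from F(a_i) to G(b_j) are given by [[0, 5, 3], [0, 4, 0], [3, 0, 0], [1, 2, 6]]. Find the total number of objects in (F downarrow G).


Objects of (F downarrow G) are triples (a, b, h: F(a)->G(b)).
The count equals the sum of all entries in the hom-matrix.
sum(row 0) = 8
sum(row 1) = 4
sum(row 2) = 3
sum(row 3) = 9
Grand total = 24

24


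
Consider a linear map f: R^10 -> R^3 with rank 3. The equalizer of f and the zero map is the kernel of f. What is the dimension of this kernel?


The equalizer of f and the zero map is ker(f).
By the rank-nullity theorem: dim(ker(f)) = dim(domain) - rank(f).
dim(ker(f)) = 10 - 3 = 7

7


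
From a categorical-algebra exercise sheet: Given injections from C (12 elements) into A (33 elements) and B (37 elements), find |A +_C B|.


The pushout A +_C B identifies the images of C in A and B.
|A +_C B| = |A| + |B| - |C| (for injections).
= 33 + 37 - 12 = 58

58


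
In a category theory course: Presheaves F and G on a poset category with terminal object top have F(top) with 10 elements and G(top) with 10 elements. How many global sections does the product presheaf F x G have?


Global sections of a presheaf on a poset with terminal top satisfy
Gamma(H) ~ H(top). Presheaves admit pointwise products, so
(F x G)(top) = F(top) x G(top) (Cartesian product).
|Gamma(F x G)| = |F(top)| * |G(top)| = 10 * 10 = 100.

100


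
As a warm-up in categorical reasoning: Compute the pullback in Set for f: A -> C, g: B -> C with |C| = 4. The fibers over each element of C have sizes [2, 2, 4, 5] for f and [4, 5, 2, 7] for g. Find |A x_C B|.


The pullback A x_C B consists of pairs (a, b) with f(a) = g(b).
For each element c in C, the fiber product has |f^-1(c)| * |g^-1(c)| elements.
Summing over C: 2 * 4 + 2 * 5 + 4 * 2 + 5 * 7
= 8 + 10 + 8 + 35 = 61

61
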